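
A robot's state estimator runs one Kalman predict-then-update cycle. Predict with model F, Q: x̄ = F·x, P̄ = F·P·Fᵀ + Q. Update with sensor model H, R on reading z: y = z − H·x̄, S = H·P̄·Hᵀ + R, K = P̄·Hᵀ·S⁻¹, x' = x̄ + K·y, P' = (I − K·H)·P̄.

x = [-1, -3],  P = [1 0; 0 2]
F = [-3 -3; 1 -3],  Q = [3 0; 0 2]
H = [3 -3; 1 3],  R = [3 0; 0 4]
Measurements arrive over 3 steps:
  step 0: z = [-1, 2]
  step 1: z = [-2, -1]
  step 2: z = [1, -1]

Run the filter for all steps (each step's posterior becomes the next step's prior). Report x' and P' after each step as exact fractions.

step 0: x̄ = F·x = [12, 8]
step 0: P̄ = F·P·Fᵀ + Q = [30 15; 15 21]
step 0: y = z − H·x̄ = [-13, -34]
step 0: S = H·P̄·Hᵀ + R = [192 -9; -9 313]
step 0: K = P̄·Hᵀ·S⁻¹ = [984/4001 987/4001; -1644/20005 4938/20005]
step 0: x' = x̄ + K·y = [1662/4001, 2704/4001]
step 0: P' = (I − K·H)·P̄ = [1725/4001 741/4001; 741/4001 5349/20005]
step 1: x̄ = F·x = [-13098/4001, -6450/4001]
step 1: P̄ = F·P·Fᵀ + Q = [252471/20005 44496/20005; 44496/20005 74546/20005]
step 1: y = z − H·x̄ = [11942/4001, 28447/4001]
step 1: S = H·P̄·Hᵀ + R = [440448/4001 70695/4001; 70695/4001 1270381/20005]
step 1: K = P̄·Hᵀ·S⁻¹ = [10933860/44534521 10487919/44534521; -3487520/44534521 10370094/44534521]
step 1: x' = x̄ + K·y = [-38588145/44534521, -8472272/44534521]
step 1: P' = (I − K·H)·P̄ = [18688314/44534521 7754454/44534521; 7754454/44534521 11241974/44534521]
step 2: x̄ = F·x = [141181251/44534521, -13171329/44534521]
step 2: P̄ = F·P·Fᵀ + Q = [542556327/44534521 91639548/44534521; 91639548/44534521 162408398/44534521]
step 2: y = z − H·x̄ = [-418523219/44534521, -146201785/44534521]
step 2: S = H·P̄·Hᵀ + R = [4828774224/44534521 715830687/44534521; 715830687/44534521 2732207281/44534521]
step 2: K = P̄·Hᵀ·S⁻¹ = [4656792948/18982725065 4459554519/18982725065; -7443174608/94913625325 22059162366/94913625325]
step 2: x' = x̄ + K·y = [1774669728/18982725065, -30540041123/94913625325]
step 2: P' = (I − K·H)·P̄ = [1590429846/3796545013 3295356282/18982725065; 3295356282/18982725065 23919956018/94913625325]

step 0: x' = [1662/4001, 2704/4001], P' = [1725/4001 741/4001; 741/4001 5349/20005]
step 1: x' = [-38588145/44534521, -8472272/44534521], P' = [18688314/44534521 7754454/44534521; 7754454/44534521 11241974/44534521]
step 2: x' = [1774669728/18982725065, -30540041123/94913625325], P' = [1590429846/3796545013 3295356282/18982725065; 3295356282/18982725065 23919956018/94913625325]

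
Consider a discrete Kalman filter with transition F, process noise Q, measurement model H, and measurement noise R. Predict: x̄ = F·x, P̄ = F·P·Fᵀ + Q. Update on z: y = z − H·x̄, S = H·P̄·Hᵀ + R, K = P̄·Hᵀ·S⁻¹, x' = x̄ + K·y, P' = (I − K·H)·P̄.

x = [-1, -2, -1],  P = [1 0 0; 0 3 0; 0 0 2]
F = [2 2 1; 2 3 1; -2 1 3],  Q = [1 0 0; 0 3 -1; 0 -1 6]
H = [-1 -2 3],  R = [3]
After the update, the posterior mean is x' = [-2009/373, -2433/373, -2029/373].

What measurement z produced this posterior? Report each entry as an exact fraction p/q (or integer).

x̄ = F·x = [-7, -9, -3]
P̄ = F·P·Fᵀ + Q = [19 24 8; 24 36 10; 8 10 31]
S = H·P̄·Hᵀ + R = [373]
K = P̄·Hᵀ·S⁻¹ = [-43/373; -66/373; 65/373]
x' − x̄ = [602/373, 924/373, -910/373] = K·y
y = (KᵀK)⁻¹·Kᵀ·(x' − x̄) = [-14]
z = y + H·x̄ = [-14] + [16] = [2]

z = [2]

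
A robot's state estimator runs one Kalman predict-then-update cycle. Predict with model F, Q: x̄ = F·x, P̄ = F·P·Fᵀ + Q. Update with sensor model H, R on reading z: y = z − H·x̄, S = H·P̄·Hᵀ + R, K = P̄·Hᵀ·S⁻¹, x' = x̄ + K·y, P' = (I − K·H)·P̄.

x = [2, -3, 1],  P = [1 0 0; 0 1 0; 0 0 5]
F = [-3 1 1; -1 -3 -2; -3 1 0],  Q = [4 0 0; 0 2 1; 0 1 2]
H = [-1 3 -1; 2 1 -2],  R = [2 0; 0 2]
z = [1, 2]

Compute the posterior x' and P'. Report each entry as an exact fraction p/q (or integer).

x̄ = F·x = [-8, 5, -9]
P̄ = F·P·Fᵀ + Q = [19 -10 10; -10 32 1; 10 1 12]
y = z − H·x̄ = [-31, -5]
S = H·P̄·Hᵀ + R = [395 25; 25 34]
K = P̄·Hᵀ·S⁻¹ = [-2206/12805 927/2561; 664/2561 265/2561; -571/12805 -142/2561]
x' = x̄ + K·y = [-57229/12805, -9104/2561, -93994/12805]
P' = (I − K·H)·P̄ = [76061/12805 11446/2561 100041/12805; 11446/2561 9582/2561 15972/2561; 100041/12805 15972/2561 140681/12805]

x' = [-57229/12805, -9104/2561, -93994/12805]
P' = [76061/12805 11446/2561 100041/12805; 11446/2561 9582/2561 15972/2561; 100041/12805 15972/2561 140681/12805]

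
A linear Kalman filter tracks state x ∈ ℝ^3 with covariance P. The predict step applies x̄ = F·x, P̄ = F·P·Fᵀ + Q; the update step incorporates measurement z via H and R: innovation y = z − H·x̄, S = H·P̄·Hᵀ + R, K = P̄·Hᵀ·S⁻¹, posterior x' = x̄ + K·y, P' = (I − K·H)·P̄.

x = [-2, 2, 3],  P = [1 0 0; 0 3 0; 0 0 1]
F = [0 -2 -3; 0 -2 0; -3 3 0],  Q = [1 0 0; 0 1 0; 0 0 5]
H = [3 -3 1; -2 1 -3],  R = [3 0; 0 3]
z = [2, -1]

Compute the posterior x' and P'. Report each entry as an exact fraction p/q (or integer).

x̄ = F·x = [-13, -4, 12]
P̄ = F·P·Fᵀ + Q = [22 12 -18; 12 13 -18; -18 -18 41]
y = z − H·x̄ = [17, 13]
S = H·P̄·Hᵀ + R = [143 -168; -168 317]
K = P̄·Hᵀ·S⁻¹ = [7500/17107 5162/17107; 567/17107 2621/17107; -4643/17107 -8127/17107]
x' = x̄ + K·y = [-27785/17107, -24716/17107, 20702/17107]
P' = (I − K·H)·P̄ = [172790/17107 140818/17107 -73416/17107; 140818/17107 121595/17107 -55968/17107; -73416/17107 -55968/17107 38415/17107]

x' = [-27785/17107, -24716/17107, 20702/17107]
P' = [172790/17107 140818/17107 -73416/17107; 140818/17107 121595/17107 -55968/17107; -73416/17107 -55968/17107 38415/17107]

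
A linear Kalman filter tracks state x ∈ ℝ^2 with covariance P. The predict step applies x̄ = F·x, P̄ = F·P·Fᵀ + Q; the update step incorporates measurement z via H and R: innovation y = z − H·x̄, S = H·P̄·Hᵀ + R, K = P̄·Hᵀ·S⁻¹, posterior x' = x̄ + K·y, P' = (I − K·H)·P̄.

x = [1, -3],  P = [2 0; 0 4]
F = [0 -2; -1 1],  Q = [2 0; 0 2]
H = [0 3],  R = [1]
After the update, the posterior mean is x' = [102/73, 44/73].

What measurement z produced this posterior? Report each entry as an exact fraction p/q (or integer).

z = [2]

x̄ = F·x = [6, -4]
P̄ = F·P·Fᵀ + Q = [18 -8; -8 8]
S = H·P̄·Hᵀ + R = [73]
K = P̄·Hᵀ·S⁻¹ = [-24/73; 24/73]
x' − x̄ = [-336/73, 336/73] = K·y
y = (KᵀK)⁻¹·Kᵀ·(x' − x̄) = [14]
z = y + H·x̄ = [14] + [-12] = [2]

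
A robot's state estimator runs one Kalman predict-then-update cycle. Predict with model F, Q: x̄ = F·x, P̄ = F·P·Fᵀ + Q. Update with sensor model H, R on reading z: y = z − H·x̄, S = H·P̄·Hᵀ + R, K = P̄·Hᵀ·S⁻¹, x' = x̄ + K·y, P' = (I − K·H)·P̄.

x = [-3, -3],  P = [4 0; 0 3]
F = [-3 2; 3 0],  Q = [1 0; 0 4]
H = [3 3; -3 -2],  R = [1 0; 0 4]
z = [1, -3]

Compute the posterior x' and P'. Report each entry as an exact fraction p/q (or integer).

x̄ = F·x = [3, -9]
P̄ = F·P·Fᵀ + Q = [49 -36; -36 40]
y = z − H·x̄ = [19, -12]
S = H·P̄·Hᵀ + R = [154 -141; -141 173]
K = P̄·Hᵀ·S⁻¹ = [-3828/6761 -6051/6761; 6024/6761 6004/6761]
x' = x̄ + K·y = [20163/6761, -18441/6761]
P' = (I − K·H)·P̄ = [26756/6761 -28032/6761; -28032/6761 30040/6761]

x' = [20163/6761, -18441/6761]
P' = [26756/6761 -28032/6761; -28032/6761 30040/6761]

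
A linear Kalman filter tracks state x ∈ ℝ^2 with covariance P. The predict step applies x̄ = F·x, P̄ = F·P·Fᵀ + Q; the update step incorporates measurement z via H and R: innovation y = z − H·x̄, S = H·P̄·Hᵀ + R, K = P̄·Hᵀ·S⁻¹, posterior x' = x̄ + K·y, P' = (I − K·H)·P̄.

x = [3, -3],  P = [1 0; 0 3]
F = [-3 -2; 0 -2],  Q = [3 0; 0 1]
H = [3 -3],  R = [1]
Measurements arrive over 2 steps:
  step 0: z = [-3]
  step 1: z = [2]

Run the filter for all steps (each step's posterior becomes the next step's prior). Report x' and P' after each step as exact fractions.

step 0: x' = [255/59, 318/59], P' = [768/59 762/59; 762/59 1525/118]
step 1: x' = [-5172/3389, -7389/3389], P' = [302396/64391 290735/64391; 290735/64391 286222/64391]

step 0: x̄ = F·x = [-3, 6]
step 0: P̄ = F·P·Fᵀ + Q = [24 12; 12 13]
step 0: y = z − H·x̄ = [24]
step 0: S = H·P̄·Hᵀ + R = [118]
step 0: K = P̄·Hᵀ·S⁻¹ = [18/59; -3/118]
step 0: x' = x̄ + K·y = [255/59, 318/59]
step 0: P' = (I − K·H)·P̄ = [768/59 762/59; 762/59 1525/118]
step 1: x̄ = F·x = [-1401/59, -636/59]
step 1: P̄ = F·P·Fᵀ + Q = [19283/59 7622/59; 7622/59 3109/59]
step 1: y = z − H·x̄ = [2413/59]
step 1: S = H·P̄·Hᵀ + R = [64391/59]
step 1: K = P̄·Hᵀ·S⁻¹ = [34983/64391; 13539/64391]
step 1: x' = x̄ + K·y = [-5172/3389, -7389/3389]
step 1: P' = (I − K·H)·P̄ = [302396/64391 290735/64391; 290735/64391 286222/64391]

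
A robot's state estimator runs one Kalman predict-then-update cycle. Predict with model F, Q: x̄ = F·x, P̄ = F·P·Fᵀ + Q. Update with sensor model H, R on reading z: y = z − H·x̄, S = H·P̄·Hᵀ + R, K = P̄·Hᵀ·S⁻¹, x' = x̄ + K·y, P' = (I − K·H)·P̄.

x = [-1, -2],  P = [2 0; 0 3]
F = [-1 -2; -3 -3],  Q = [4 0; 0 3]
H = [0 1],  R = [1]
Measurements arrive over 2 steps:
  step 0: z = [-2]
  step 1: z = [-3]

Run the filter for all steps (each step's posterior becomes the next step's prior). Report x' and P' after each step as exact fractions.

step 0: x' = [-19/49, -87/49], P' = [306/49 24/49; 24/49 48/49]
step 1: x' = [764/1907, -10977/3814], P' = [10112/1907 711/1907; 711/1907 3765/3814]

step 0: x̄ = F·x = [5, 9]
step 0: P̄ = F·P·Fᵀ + Q = [18 24; 24 48]
step 0: y = z − H·x̄ = [-11]
step 0: S = H·P̄·Hᵀ + R = [49]
step 0: K = P̄·Hᵀ·S⁻¹ = [24/49; 48/49]
step 0: x' = x̄ + K·y = [-19/49, -87/49]
step 0: P' = (I − K·H)·P̄ = [306/49 24/49; 24/49 48/49]
step 1: x̄ = F·x = [193/49, 318/49]
step 1: P̄ = F·P·Fᵀ + Q = [790/49 1422/49; 1422/49 3765/49]
step 1: y = z − H·x̄ = [-465/49]
step 1: S = H·P̄·Hᵀ + R = [3814/49]
step 1: K = P̄·Hᵀ·S⁻¹ = [711/1907; 3765/3814]
step 1: x' = x̄ + K·y = [764/1907, -10977/3814]
step 1: P' = (I − K·H)·P̄ = [10112/1907 711/1907; 711/1907 3765/3814]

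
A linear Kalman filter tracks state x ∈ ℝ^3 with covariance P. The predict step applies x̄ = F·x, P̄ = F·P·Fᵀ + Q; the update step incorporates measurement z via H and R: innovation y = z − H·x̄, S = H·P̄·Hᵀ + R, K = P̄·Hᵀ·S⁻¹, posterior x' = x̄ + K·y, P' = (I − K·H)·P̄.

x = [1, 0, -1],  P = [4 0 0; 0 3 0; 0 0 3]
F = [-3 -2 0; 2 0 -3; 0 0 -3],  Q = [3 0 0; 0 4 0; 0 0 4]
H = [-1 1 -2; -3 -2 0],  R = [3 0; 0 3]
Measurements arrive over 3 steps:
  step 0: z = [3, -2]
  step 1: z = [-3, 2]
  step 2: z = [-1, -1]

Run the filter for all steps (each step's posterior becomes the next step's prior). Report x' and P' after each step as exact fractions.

step 0: x̄ = F·x = [-3, 5, 3]
step 0: P̄ = F·P·Fᵀ + Q = [51 -24 0; -24 47 27; 0 27 31]
step 0: y = z − H·x̄ = [1, -1]
step 0: S = H·P̄·Hᵀ + R = [165 191; 191 362]
step 0: K = P̄·Hᵀ·S⁻¹ = [-7095/23249 -3000/23249; 10356/23249 -6877/23249; -2356/23249 -2225/23249]
step 0: x' = x̄ + K·y = [-73842/23249, 133478/23249, 69616/23249]
step 0: P' = (I − K·H)·P̄ = [338574/23249 -503361/23249 -410325/23249; -503361/23249 765357/23249 618825/23249; -410325/23249 618825/23249 518109/23249]
step 1: x̄ = F·x = [-45430/23249, -356532/23249, -208848/23249]
step 1: P̄ = F·P·Fᵀ + Q = [138009/23249 2025/23249 20025/23249; 2025/23249 11034173/23249 7124931/23249; 20025/23249 7124931/23249 4755977/23249]
step 1: y = z − H·x̄ = [-176341/23249, -802856/23249]
step 1: S = H·P̄·Hᵀ + R = [1842163/23249 6963530/23249; 6963530/23249 45472820/23249]
step 1: K = P̄·Hᵀ·S⁻¹ = [-21908343/151738124 19598781/1517381240; 31817985/151738124 -785325547/1517381240; -42184975/151738124 -412907459/1517381240]
step 1: x' = x̄ + K·y = [-990069197/758690620, 718314899/758690620, 1913901683/758690620]
step 1: P' = (I − K·H)·P̄ = [7700973573/1517381240 -11580858531/1517381240 -9312290907/1517381240; -11580858531/1517381240 18549276117/1517381240 14587797549/1517381240; -9312290907/1517381240 14587797549/1517381240 12582818853/1517381240]
step 2: x̄ = F·x = [1533577793/758690620, -7721843443/758690620, -5741705049/758690620]
step 2: P̄ = F·P·Fᵀ + Q = [9087707973/1517381240 3833759817/1517381240 3716167131/1517381240; 3833759817/1517381240 261866279813/1517381240 169119115119/1517381240; 3716167131/1517381240 169119115119/1517381240 119314894637/1517381240]
step 2: y = z − H·x̄ = [-1493339741/379345310, -11601644127/758690620]
step 2: S = H·P̄·Hᵀ + R = [20871599617/379345310 99235133869/758690620; 99235133869/758690620 1179811752533/1517381240]
step 2: K = P̄·Hᵀ·S⁻¹ = [-2647564996416/19476907106485 -131273455809/19476907106485; 7644989587641/38953814212970 -9478928570678/19476907106485; -11237129687449/38953814212970 -4822680258238/19476907106485]
step 2: x' = x̄ + K·y = [51799464957803/19476907106485, -136664502900083/38953814212970, -103069109885093/38953814212970]
step 2: P' = (I − K·H)·P̄ = [91491325175211/19476907106485 -137040077579103/19476907106485 -110294353882533/19476907106485; -137040077579103/19476907106485 439557018449343/38953814212970 345351102422313/38953814212970; -110294353882533/19476907106485 345351102422313/38953814212970 299825599624863/38953814212970]

step 0: x' = [-73842/23249, 133478/23249, 69616/23249], P' = [338574/23249 -503361/23249 -410325/23249; -503361/23249 765357/23249 618825/23249; -410325/23249 618825/23249 518109/23249]
step 1: x' = [-990069197/758690620, 718314899/758690620, 1913901683/758690620], P' = [7700973573/1517381240 -11580858531/1517381240 -9312290907/1517381240; -11580858531/1517381240 18549276117/1517381240 14587797549/1517381240; -9312290907/1517381240 14587797549/1517381240 12582818853/1517381240]
step 2: x' = [51799464957803/19476907106485, -136664502900083/38953814212970, -103069109885093/38953814212970], P' = [91491325175211/19476907106485 -137040077579103/19476907106485 -110294353882533/19476907106485; -137040077579103/19476907106485 439557018449343/38953814212970 345351102422313/38953814212970; -110294353882533/19476907106485 345351102422313/38953814212970 299825599624863/38953814212970]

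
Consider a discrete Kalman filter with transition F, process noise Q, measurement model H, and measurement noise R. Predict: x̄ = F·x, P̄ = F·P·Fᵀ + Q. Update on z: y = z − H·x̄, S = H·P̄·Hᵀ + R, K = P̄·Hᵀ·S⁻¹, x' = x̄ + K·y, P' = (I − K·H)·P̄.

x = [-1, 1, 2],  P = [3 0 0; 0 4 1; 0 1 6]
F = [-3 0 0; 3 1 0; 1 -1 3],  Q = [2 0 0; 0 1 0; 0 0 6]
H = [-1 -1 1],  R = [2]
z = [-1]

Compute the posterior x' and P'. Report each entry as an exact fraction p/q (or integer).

x' = [65/18, -13/6, 5/9]
P' = [1967/72 -637/24 17/36; -637/24 255/8 65/12; 17/36 65/12 137/18]

x̄ = F·x = [3, -2, 4]
P̄ = F·P·Fᵀ + Q = [29 -27 -9; -27 32 8; -9 8 61]
y = z − H·x̄ = [-4]
S = H·P̄·Hᵀ + R = [72]
K = P̄·Hᵀ·S⁻¹ = [-11/72; 1/24; 31/36]
x' = x̄ + K·y = [65/18, -13/6, 5/9]
P' = (I − K·H)·P̄ = [1967/72 -637/24 17/36; -637/24 255/8 65/12; 17/36 65/12 137/18]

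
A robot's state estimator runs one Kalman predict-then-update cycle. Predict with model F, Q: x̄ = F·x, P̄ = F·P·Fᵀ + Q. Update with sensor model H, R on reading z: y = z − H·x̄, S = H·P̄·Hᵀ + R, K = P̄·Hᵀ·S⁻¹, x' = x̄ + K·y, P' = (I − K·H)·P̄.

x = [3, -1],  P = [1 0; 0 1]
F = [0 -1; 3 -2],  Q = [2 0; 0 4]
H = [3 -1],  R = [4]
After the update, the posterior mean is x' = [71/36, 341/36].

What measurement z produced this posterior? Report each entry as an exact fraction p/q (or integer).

z = [-3]

x̄ = F·x = [1, 11]
P̄ = F·P·Fᵀ + Q = [3 2; 2 17]
S = H·P̄·Hᵀ + R = [36]
K = P̄·Hᵀ·S⁻¹ = [7/36; -11/36]
x' − x̄ = [35/36, -55/36] = K·y
y = (KᵀK)⁻¹·Kᵀ·(x' − x̄) = [5]
z = y + H·x̄ = [5] + [-8] = [-3]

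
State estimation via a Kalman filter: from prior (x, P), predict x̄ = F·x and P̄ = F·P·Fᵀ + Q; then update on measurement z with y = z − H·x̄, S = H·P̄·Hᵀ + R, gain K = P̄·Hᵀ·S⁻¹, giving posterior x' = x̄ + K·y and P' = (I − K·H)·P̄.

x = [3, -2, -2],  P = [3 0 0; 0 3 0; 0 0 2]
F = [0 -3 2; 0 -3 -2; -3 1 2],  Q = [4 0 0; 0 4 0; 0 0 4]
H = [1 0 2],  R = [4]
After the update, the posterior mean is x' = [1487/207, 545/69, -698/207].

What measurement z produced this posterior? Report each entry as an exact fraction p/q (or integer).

x̄ = F·x = [2, 10, -15]
P̄ = F·P·Fᵀ + Q = [39 19 -1; 19 39 -17; -1 -17 42]
S = H·P̄·Hᵀ + R = [207]
K = P̄·Hᵀ·S⁻¹ = [37/207; -5/69; 83/207]
x' − x̄ = [1073/207, -145/69, 2407/207] = K·y
y = (KᵀK)⁻¹·Kᵀ·(x' − x̄) = [29]
z = y + H·x̄ = [29] + [-28] = [1]

z = [1]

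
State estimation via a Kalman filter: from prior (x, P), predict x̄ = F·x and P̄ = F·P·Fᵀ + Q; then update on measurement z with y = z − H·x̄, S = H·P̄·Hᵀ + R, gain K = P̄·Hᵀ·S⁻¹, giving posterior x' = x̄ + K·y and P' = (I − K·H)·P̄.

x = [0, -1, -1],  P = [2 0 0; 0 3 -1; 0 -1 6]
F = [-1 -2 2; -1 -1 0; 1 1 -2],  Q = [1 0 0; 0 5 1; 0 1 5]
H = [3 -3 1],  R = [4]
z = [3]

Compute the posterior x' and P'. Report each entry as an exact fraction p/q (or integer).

x' = [365/183, 51/61, -107/183]
P' = [3272/183 756/61 -2720/183; 756/61 598/61 -482/61; -2720/183 -482/61 3590/183]

x̄ = F·x = [0, 1, 1]
P̄ = F·P·Fᵀ + Q = [47 10 -38; 10 10 -6; -38 -6 38]
y = z − H·x̄ = [5]
S = H·P̄·Hᵀ + R = [183]
K = P̄·Hᵀ·S⁻¹ = [73/183; -2/61; -58/183]
x' = x̄ + K·y = [365/183, 51/61, -107/183]
P' = (I − K·H)·P̄ = [3272/183 756/61 -2720/183; 756/61 598/61 -482/61; -2720/183 -482/61 3590/183]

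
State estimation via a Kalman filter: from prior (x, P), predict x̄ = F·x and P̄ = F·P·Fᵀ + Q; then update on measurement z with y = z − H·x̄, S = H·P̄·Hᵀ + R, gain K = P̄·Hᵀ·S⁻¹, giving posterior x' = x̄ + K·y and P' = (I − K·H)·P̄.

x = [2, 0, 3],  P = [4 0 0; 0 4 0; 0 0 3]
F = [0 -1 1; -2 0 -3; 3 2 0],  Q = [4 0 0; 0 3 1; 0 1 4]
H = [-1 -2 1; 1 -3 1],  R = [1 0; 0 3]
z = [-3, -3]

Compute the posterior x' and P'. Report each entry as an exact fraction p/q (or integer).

x' = [8076/31511, 6915/31511, -73284/31511]
P' = [28741/31511 13571/31511 42413/31511; 13571/31511 59226/31511 134653/31511; 42413/31511 134653/31511 334360/31511]

x̄ = F·x = [3, -13, 6]
P̄ = F·P·Fᵀ + Q = [11 -9 -8; -9 46 -23; -8 -23 56]
y = z − H·x̄ = [-32, -51]
S = H·P̄·Hᵀ + R = [324 427; 427 660]
K = P̄·Hᵀ·S⁻¹ = [-13470/31511 10147/31511; 2630/31511 -9818/31511; 22641/31511 -9062/31511]
x' = x̄ + K·y = [8076/31511, 6915/31511, -73284/31511]
P' = (I − K·H)·P̄ = [28741/31511 13571/31511 42413/31511; 13571/31511 59226/31511 134653/31511; 42413/31511 134653/31511 334360/31511]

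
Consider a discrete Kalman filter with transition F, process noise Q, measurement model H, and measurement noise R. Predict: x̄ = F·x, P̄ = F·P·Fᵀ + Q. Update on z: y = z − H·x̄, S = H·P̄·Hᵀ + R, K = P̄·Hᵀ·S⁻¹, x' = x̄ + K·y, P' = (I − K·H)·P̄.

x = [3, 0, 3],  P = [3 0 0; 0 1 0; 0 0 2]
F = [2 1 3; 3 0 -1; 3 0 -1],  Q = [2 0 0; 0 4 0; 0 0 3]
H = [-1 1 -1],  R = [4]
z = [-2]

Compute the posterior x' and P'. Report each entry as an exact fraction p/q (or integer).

x' = [21/4, 40/11, 69/44]
P' = [33/4 6 3/4; 6 347/11 289/11; 3/4 289/11 1183/44]

x̄ = F·x = [15, 6, 6]
P̄ = F·P·Fᵀ + Q = [33 12 12; 12 33 29; 12 29 32]
y = z − H·x̄ = [13]
S = H·P̄·Hᵀ + R = [44]
K = P̄·Hᵀ·S⁻¹ = [-3/4; -2/11; -15/44]
x' = x̄ + K·y = [21/4, 40/11, 69/44]
P' = (I − K·H)·P̄ = [33/4 6 3/4; 6 347/11 289/11; 3/4 289/11 1183/44]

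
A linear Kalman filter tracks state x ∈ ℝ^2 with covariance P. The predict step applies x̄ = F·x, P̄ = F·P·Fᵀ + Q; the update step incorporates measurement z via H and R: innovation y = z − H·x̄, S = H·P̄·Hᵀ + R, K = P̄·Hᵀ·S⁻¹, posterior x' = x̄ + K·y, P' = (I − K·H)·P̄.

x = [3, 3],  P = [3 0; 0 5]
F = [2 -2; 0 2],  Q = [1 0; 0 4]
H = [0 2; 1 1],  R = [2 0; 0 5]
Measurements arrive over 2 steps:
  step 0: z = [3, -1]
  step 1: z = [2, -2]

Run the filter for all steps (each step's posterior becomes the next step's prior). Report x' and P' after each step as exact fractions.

step 0: x' = [-1151/1046, 820/523], P' = [4477/1046 -246/523; -246/523 256/523]
step 1: x' = [-596473/178504, 52255/44626], P' = [794725/178504 -19155/44626; -19155/44626 10270/22313]

step 0: x̄ = F·x = [0, 6]
step 0: P̄ = F·P·Fᵀ + Q = [33 -20; -20 24]
step 0: y = z − H·x̄ = [-9, -7]
step 0: S = H·P̄·Hᵀ + R = [98 8; 8 22]
step 0: K = P̄·Hᵀ·S⁻¹ = [-246/523 797/1046; 256/523 2/523]
step 0: x' = x̄ + K·y = [-1151/1046, 820/523]
step 0: P' = (I − K·H)·P̄ = [4477/1046 -246/523; -246/523 256/523]
step 1: x̄ = F·x = [-2791/523, 1640/523]
step 1: P̄ = F·P·Fᵀ + Q = [12469/523 -2008/523; -2008/523 3116/523]
step 1: y = z − H·x̄ = [-2234/523, 105/523]
step 1: S = H·P̄·Hᵀ + R = [13510/523 2216/523; 2216/523 14184/523]
step 1: K = P̄·Hᵀ·S⁻¹ = [-19155/44626 143621/178504; 10270/22313 277/44626]
step 1: x' = x̄ + K·y = [-596473/178504, 52255/44626]
step 1: P' = (I − K·H)·P̄ = [794725/178504 -19155/44626; -19155/44626 10270/22313]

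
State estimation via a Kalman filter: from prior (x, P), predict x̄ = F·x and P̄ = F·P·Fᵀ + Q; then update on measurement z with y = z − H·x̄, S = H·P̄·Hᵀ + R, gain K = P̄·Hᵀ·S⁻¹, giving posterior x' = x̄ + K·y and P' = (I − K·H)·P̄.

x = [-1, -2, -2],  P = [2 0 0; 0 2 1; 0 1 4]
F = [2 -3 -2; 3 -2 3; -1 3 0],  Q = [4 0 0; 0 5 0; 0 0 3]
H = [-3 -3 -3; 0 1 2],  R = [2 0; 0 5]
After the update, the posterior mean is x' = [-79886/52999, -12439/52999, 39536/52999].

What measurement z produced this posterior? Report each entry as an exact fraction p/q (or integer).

x̄ = F·x = [8, -5, -5]
P̄ = F·P·Fᵀ + Q = [58 -5 -28; -5 55 -9; -28 -9 23]
S = H·P̄·Hᵀ + R = [470 -39; -39 116]
K = P̄·Hᵀ·S⁻¹ = [-11079/52999 -31595/52999; -12825/52999 12593/52999; 6315/52999 19028/52999]
x' − x̄ = [-503878/52999, 252556/52999, 304531/52999] = K·y
y = (KᵀK)⁻¹·Kᵀ·(x' − x̄) = [-3, 17]
z = y + H·x̄ = [-3, 17] + [6, -15] = [3, 2]

z = [3, 2]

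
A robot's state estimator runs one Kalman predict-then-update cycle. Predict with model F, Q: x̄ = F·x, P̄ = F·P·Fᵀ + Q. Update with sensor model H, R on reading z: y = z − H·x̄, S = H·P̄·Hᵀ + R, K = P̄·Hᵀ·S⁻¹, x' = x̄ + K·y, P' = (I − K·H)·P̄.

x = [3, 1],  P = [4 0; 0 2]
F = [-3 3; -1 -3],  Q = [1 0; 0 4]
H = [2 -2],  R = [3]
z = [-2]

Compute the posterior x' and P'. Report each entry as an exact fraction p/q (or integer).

x' = [-2494/375, -2122/375]
P' = [5741/375 5558/375; 5558/375 5654/375]

x̄ = F·x = [-6, -6]
P̄ = F·P·Fᵀ + Q = [55 -6; -6 26]
y = z − H·x̄ = [-2]
S = H·P̄·Hᵀ + R = [375]
K = P̄·Hᵀ·S⁻¹ = [122/375; -64/375]
x' = x̄ + K·y = [-2494/375, -2122/375]
P' = (I − K·H)·P̄ = [5741/375 5558/375; 5558/375 5654/375]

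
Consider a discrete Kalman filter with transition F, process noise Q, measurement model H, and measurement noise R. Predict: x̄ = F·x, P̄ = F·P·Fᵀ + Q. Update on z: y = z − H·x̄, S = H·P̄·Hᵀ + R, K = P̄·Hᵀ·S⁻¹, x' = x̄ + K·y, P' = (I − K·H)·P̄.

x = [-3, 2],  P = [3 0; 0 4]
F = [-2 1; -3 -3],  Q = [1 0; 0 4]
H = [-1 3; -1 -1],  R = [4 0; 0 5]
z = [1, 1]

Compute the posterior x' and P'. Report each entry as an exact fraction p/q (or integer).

x' = [40/107, 33/107]
P' = [54387/20972 12253/20972; 12253/20972 11267/20972]

x̄ = F·x = [8, 3]
P̄ = F·P·Fᵀ + Q = [17 6; 6 67]
y = z − H·x̄ = [0, 12]
S = H·P̄·Hᵀ + R = [588 -196; -196 101]
K = P̄·Hᵀ·S⁻¹ = [-4407/20972 -68/107; 5387/20972 -24/107]
x' = x̄ + K·y = [40/107, 33/107]
P' = (I − K·H)·P̄ = [54387/20972 12253/20972; 12253/20972 11267/20972]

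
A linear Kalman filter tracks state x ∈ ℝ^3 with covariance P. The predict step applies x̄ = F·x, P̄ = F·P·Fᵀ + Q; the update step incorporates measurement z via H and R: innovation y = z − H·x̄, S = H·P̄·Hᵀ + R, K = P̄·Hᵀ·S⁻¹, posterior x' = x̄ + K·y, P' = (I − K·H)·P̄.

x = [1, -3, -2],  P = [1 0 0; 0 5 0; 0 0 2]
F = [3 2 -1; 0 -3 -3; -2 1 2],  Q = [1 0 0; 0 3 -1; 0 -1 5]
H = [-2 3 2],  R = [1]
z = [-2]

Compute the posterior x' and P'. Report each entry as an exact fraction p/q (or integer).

x̄ = F·x = [-1, 15, -9]
P̄ = F·P·Fᵀ + Q = [32 -24 0; -24 66 -28; 0 -28 22]
y = z − H·x̄ = [-31]
S = H·P̄·Hᵀ + R = [763]
K = P̄·Hᵀ·S⁻¹ = [-136/763; 190/763; -40/763]
x' = x̄ + K·y = [3453/763, 5555/763, -5627/763]
P' = (I − K·H)·P̄ = [5920/763 7528/763 -5440/763; 7528/763 14258/763 -13764/763; -5440/763 -13764/763 15186/763]

x' = [3453/763, 5555/763, -5627/763]
P' = [5920/763 7528/763 -5440/763; 7528/763 14258/763 -13764/763; -5440/763 -13764/763 15186/763]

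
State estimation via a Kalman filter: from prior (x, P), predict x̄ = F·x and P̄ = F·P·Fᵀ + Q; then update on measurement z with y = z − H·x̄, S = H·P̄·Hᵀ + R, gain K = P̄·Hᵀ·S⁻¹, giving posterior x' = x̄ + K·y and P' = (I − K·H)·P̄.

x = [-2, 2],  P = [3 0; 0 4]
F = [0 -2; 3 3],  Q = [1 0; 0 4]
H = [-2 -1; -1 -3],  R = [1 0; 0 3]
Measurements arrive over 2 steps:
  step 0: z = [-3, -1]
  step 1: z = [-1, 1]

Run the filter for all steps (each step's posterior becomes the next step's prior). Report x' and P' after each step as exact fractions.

step 0: x' = [20191/14671, -1303/14671], P' = [6807/14671 -5139/14671; -5139/14671 7520/14671]
step 1: x' = [1681007/2805451, -804633/2805451], P' = [1149747/2805451 -843033/2805451; -843033/2805451 1292204/2805451]

step 0: x̄ = F·x = [-4, 0]
step 0: P̄ = F·P·Fᵀ + Q = [17 -24; -24 67]
step 0: y = z − H·x̄ = [-11, -5]
step 0: S = H·P̄·Hᵀ + R = [40 67; 67 479]
step 0: K = P̄·Hᵀ·S⁻¹ = [-8475/14671 2870/14671; 2758/14671 -5807/14671]
step 0: x' = x̄ + K·y = [20191/14671, -1303/14671]
step 0: P' = (I − K·H)·P̄ = [6807/14671 -5139/14671; -5139/14671 7520/14671]
step 1: x̄ = F·x = [2606/14671, 56664/14671]
step 1: P̄ = F·P·Fᵀ + Q = [44751/14671 -14286/14671; -14286/14671 95125/14671]
step 1: y = z − H·x̄ = [47205/14671, 187269/14671]
step 1: S = H·P̄·Hᵀ + R = [231656/14671 274875/14671; 274875/14671 859173/14671]
step 1: K = P̄·Hᵀ·S⁻¹ = [-1456461/2805451 459784/2805451; 393862/2805451 -1011193/2805451]
step 1: x' = x̄ + K·y = [1681007/2805451, -804633/2805451]
step 1: P' = (I − K·H)·P̄ = [1149747/2805451 -843033/2805451; -843033/2805451 1292204/2805451]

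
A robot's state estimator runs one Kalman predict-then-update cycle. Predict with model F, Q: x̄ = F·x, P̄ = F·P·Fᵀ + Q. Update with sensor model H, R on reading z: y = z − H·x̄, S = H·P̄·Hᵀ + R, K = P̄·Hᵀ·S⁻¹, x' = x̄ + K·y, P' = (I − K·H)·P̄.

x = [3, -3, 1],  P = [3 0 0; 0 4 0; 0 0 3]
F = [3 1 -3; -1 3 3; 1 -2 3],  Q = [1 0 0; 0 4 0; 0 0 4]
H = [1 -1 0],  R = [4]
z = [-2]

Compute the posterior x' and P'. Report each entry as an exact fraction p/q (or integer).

x̄ = F·x = [3, -9, 12]
P̄ = F·P·Fᵀ + Q = [59 -24 -26; -24 70 0; -26 0 50]
y = z − H·x̄ = [-14]
S = H·P̄·Hᵀ + R = [181]
K = P̄·Hᵀ·S⁻¹ = [83/181; -94/181; -26/181]
x' = x̄ + K·y = [-619/181, -313/181, 2536/181]
P' = (I − K·H)·P̄ = [3790/181 3458/181 -2548/181; 3458/181 3834/181 -2444/181; -2548/181 -2444/181 8374/181]

x' = [-619/181, -313/181, 2536/181]
P' = [3790/181 3458/181 -2548/181; 3458/181 3834/181 -2444/181; -2548/181 -2444/181 8374/181]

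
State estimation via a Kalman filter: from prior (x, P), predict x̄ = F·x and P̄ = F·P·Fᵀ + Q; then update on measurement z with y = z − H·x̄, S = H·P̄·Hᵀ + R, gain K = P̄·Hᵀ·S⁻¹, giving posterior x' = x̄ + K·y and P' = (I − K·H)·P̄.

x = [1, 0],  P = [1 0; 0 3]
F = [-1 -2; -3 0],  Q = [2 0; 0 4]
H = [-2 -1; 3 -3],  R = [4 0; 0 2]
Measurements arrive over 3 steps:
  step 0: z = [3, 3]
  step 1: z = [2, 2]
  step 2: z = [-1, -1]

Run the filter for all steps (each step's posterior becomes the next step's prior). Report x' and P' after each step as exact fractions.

step 0: x̄ = F·x = [-1, -3]
step 0: P̄ = F·P·Fᵀ + Q = [15 3; 3 13]
step 0: y = z − H·x̄ = [-2, -3]
step 0: S = H·P̄·Hᵀ + R = [89 -42; -42 200]
step 0: K = P̄·Hᵀ·S⁻¹ = [-1272/4009 909/8018; -1265/4009 -867/4009]
step 0: x' = x̄ + K·y = [-5657/8018, -6896/4009]
step 0: P' = (I − K·H)·P̄ = [1797/4009 1494/4009; 1494/4009 2072/4009]
step 1: x̄ = F·x = [33241/8018, 16971/8018]
step 1: P̄ = F·P·Fᵀ + Q = [24079/4009 14355/4009; 14355/4009 32209/4009]
step 1: y = z − H·x̄ = [99489/8018, -16387/4009]
step 1: S = H·P̄·Hᵀ + R = [201981/4009 -4782/4009; -4782/4009 256220/4009]
step 1: K = P̄·Hᵀ·S⁻¹ = [-990121/3225786 232529/2150524; -494662/1612893 -230935/1075262]
step 1: x' = x̄ + K·y = [-56314/537631, -436020/537631]
step 1: P' = (I − K·H)·P̄ = [1397671/3225786 582571/1612893; 582571/1612893 813506/1612893]
step 2: x̄ = F·x = [928354/537631, 168942/537631]
step 2: P̄ = F·P·Fᵀ + Q = [19017859/3225786 3727955/1075262; 3727955/1075262 8494061/1075262]
step 2: y = z − H·x̄ = [51311/18539, -2815867/537631]
step 2: S = H·P̄·Hᵀ + R = [5489387/111234 -23615/18539; -23615/18539 34273730/537631]
step 2: K = P̄·Hᵀ·S⁻¹ = [-155389451/507159862 548562273/5071598620; -77626242/253579931 -544453263/2535799310]
step 2: x' = x̄ + K·y = [1583494829/5071598620, 1499946531/2535799310]
step 2: P' = (I − K·H)·P̄ = [1096881037/2535799310 457013473/1267899655; 457013473/1267899655 638497894/1267899655]

step 0: x' = [-5657/8018, -6896/4009], P' = [1797/4009 1494/4009; 1494/4009 2072/4009]
step 1: x' = [-56314/537631, -436020/537631], P' = [1397671/3225786 582571/1612893; 582571/1612893 813506/1612893]
step 2: x' = [1583494829/5071598620, 1499946531/2535799310], P' = [1096881037/2535799310 457013473/1267899655; 457013473/1267899655 638497894/1267899655]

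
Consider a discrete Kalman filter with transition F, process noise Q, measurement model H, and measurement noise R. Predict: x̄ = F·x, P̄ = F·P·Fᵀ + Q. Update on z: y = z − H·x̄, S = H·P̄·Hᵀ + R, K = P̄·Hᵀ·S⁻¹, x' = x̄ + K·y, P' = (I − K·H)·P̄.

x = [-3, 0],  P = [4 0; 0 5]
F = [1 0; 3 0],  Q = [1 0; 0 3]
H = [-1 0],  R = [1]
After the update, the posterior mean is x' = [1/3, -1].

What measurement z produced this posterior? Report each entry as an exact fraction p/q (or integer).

z = [-1]

x̄ = F·x = [-3, -9]
P̄ = F·P·Fᵀ + Q = [5 12; 12 39]
S = H·P̄·Hᵀ + R = [6]
K = P̄·Hᵀ·S⁻¹ = [-5/6; -2]
x' − x̄ = [10/3, 8] = K·y
y = (KᵀK)⁻¹·Kᵀ·(x' − x̄) = [-4]
z = y + H·x̄ = [-4] + [3] = [-1]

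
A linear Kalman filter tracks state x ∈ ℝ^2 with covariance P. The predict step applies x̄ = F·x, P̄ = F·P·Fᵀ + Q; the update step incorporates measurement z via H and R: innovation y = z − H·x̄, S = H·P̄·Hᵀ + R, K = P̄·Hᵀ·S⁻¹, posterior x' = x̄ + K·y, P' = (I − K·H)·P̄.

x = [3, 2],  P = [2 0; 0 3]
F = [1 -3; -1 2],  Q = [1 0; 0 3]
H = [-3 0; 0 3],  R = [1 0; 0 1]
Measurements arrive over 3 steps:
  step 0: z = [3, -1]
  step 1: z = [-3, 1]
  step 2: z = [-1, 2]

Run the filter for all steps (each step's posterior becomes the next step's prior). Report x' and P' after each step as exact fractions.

step 0: x' = [-4701/4667, -1555/4667], P' = [510/4667 -10/4667; -10/4667 1007/9334]
step 1: x' = [2672859/2827553, 910741/2827553], P' = [297089/2827553 -3581/2827553; -3581/2827553 607771/5655106]
step 2: x' = [1320171/4356517, 195157715/309312707], P' = [5033821/47921687 -60234/47921687; -60234/47921687 365658324/3402439777]

step 0: x̄ = F·x = [-3, 1]
step 0: P̄ = F·P·Fᵀ + Q = [30 -20; -20 17]
step 0: y = z − H·x̄ = [-6, -4]
step 0: S = H·P̄·Hᵀ + R = [271 180; 180 154]
step 0: K = P̄·Hᵀ·S⁻¹ = [-1530/4667 -30/4667; 30/4667 3021/9334]
step 0: x' = x̄ + K·y = [-4701/4667, -1555/4667]
step 0: P' = (I − K·H)·P̄ = [510/4667 -10/4667; -10/4667 1007/9334]
step 1: x̄ = F·x = [-36/4667, 1591/4667]
step 1: P̄ = F·P·Fᵀ + Q = [19537/9334 -3581/4667; -3581/4667 16565/4667]
step 1: y = z − H·x̄ = [-14109/4667, -106/4667]
step 1: S = H·P̄·Hᵀ + R = [185167/9334 32229/4667; 32229/4667 153752/4667]
step 1: K = P̄·Hᵀ·S⁻¹ = [-891267/2827553 -10743/2827553; 10743/2827553 1823313/5655106]
step 1: x' = x̄ + K·y = [2672859/2827553, 910741/2827553]
step 1: P' = (I − K·H)·P̄ = [297089/2827553 -3581/2827553; -3581/2827553 607771/5655106]
step 2: x̄ = F·x = [-59364/2827553, -851377/2827553]
step 2: P̄ = F·P·Fᵀ + Q = [11762195/5655106 -2138307/2827553; -2138307/2827553 10009614/2827553]
step 2: y = z − H·x̄ = [-3005645/2827553, 8209237/2827553]
step 2: S = H·P̄·Hᵀ + R = [111514861/5655106 19244763/2827553; 19244763/2827553 92914079/2827553]
step 2: K = P̄·Hᵀ·S⁻¹ = [-15101463/47921687 -180702/47921687; 180702/47921687 1096974972/3402439777]
step 2: x' = x̄ + K·y = [1320171/4356517, 195157715/309312707]
step 2: P' = (I − K·H)·P̄ = [5033821/47921687 -60234/47921687; -60234/47921687 365658324/3402439777]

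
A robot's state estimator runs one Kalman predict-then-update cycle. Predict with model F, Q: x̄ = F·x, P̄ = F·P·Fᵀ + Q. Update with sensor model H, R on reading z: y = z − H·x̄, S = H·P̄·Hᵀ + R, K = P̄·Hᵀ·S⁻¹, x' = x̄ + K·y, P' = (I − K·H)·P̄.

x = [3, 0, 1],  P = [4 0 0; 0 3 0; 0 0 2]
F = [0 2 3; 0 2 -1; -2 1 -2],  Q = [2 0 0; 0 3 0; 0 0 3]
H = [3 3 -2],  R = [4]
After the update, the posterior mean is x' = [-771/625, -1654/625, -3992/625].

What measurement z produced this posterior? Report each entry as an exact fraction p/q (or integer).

x̄ = F·x = [3, -1, -8]
P̄ = F·P·Fᵀ + Q = [32 6 -6; 6 17 10; -6 10 30]
S = H·P̄·Hᵀ + R = [625]
K = P̄·Hᵀ·S⁻¹ = [126/625; 49/625; -48/625]
x' − x̄ = [-2646/625, -1029/625, 1008/625] = K·y
y = (KᵀK)⁻¹·Kᵀ·(x' − x̄) = [-21]
z = y + H·x̄ = [-21] + [22] = [1]

z = [1]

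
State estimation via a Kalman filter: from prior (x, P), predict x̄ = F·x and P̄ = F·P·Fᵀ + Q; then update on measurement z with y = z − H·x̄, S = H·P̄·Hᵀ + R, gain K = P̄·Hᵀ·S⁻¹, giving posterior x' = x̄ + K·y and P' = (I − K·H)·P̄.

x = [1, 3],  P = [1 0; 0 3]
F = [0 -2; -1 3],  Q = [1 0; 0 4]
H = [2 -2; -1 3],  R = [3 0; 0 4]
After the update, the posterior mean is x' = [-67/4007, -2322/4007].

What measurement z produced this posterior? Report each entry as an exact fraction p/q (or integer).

x̄ = F·x = [-6, 8]
P̄ = F·P·Fᵀ + Q = [13 -18; -18 32]
S = H·P̄·Hᵀ + R = [327 -362; -362 413]
K = P̄·Hᵀ·S⁻¹ = [1352/4007 535/4007; -32/4007 1078/4007]
x' − x̄ = [23975/4007, -34378/4007] = K·y
y = (KᵀK)⁻¹·Kᵀ·(x' − x̄) = [30, -31]
z = y + H·x̄ = [30, -31] + [-28, 30] = [2, -1]

z = [2, -1]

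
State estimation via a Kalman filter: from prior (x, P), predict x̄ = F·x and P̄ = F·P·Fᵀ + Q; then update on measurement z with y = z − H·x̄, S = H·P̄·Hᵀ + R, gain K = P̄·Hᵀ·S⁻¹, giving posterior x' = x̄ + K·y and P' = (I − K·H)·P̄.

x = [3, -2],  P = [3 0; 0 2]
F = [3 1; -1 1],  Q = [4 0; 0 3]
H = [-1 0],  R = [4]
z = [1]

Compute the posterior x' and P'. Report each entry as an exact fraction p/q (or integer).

x' = [-5/37, -129/37]
P' = [132/37 -28/37; -28/37 247/37]

x̄ = F·x = [7, -5]
P̄ = F·P·Fᵀ + Q = [33 -7; -7 8]
y = z − H·x̄ = [8]
S = H·P̄·Hᵀ + R = [37]
K = P̄·Hᵀ·S⁻¹ = [-33/37; 7/37]
x' = x̄ + K·y = [-5/37, -129/37]
P' = (I − K·H)·P̄ = [132/37 -28/37; -28/37 247/37]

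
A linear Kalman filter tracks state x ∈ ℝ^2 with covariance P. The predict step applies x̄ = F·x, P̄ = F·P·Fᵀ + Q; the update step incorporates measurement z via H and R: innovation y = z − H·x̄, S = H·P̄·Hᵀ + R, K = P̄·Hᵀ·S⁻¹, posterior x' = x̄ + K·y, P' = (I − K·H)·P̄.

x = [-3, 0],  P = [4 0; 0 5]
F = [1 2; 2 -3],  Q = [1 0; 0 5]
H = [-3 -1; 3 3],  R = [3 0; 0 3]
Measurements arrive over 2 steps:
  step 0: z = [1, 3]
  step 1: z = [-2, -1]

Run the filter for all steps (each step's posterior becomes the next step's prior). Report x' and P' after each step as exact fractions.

step 0: x' = [-14735/14577, 9478/4859], P' = [11735/14577 -4686/4859; -4686/4859 7062/4859]
step 1: x' = [18014709/13219601, -23655395/13219601], P' = [8682792/13219601 -10575096/13219601; -10575096/13219601 16770561/13219601]

step 0: x̄ = F·x = [-3, -6]
step 0: P̄ = F·P·Fᵀ + Q = [25 -22; -22 66]
step 0: y = z − H·x̄ = [-14, 30]
step 0: S = H·P̄·Hᵀ + R = [162 -159; -159 426]
step 0: K = P̄·Hᵀ·S⁻¹ = [-7049/14577 -2323/14577; 2332/4859 2376/4859]
step 0: x' = x̄ + K·y = [-14735/14577, 9478/4859]
step 0: P' = (I − K·H)·P̄ = [11735/14577 -4686/4859; -4686/4859 7062/4859]
step 1: x̄ = F·x = [42133/14577, -114772/14577]
step 1: P̄ = F·P·Fᵀ + Q = [54824/14577 -117704/14577; -117704/14577 479195/14577]
step 1: y = z − H·x̄ = [-17527/14577, 67780/4859]
step 1: S = H·P̄·Hᵀ + R = [310118/14577 -172851/4859; -172851/4859 910410/4859]
step 1: K = P̄·Hᵀ·S⁻¹ = [-5157760/13219601 -1892304/13219601; 4984909/13219601 6195465/13219601]
step 1: x' = x̄ + K·y = [18014709/13219601, -23655395/13219601]
step 1: P' = (I − K·H)·P̄ = [8682792/13219601 -10575096/13219601; -10575096/13219601 16770561/13219601]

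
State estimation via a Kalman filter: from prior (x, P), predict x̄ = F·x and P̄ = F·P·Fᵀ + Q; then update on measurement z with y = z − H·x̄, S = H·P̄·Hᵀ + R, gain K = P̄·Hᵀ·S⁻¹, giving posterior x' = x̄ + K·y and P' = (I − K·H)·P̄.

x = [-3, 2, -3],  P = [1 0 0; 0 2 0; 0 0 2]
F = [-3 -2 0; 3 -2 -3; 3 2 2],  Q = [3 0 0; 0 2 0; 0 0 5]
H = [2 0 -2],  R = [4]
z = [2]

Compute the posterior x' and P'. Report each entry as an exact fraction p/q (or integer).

x̄ = F·x = [5, -4, -11]
P̄ = F·P·Fᵀ + Q = [20 -1 -17; -1 37 -11; -17 -11 30]
y = z − H·x̄ = [-30]
S = H·P̄·Hᵀ + R = [340]
K = P̄·Hᵀ·S⁻¹ = [37/170; 1/17; -47/170]
x' = x̄ + K·y = [-26/17, -98/17, -46/17]
P' = (I − K·H)·P̄ = [331/85 -91/17 294/85; -91/17 609/17 -93/17; 294/85 -93/17 341/85]

x' = [-26/17, -98/17, -46/17]
P' = [331/85 -91/17 294/85; -91/17 609/17 -93/17; 294/85 -93/17 341/85]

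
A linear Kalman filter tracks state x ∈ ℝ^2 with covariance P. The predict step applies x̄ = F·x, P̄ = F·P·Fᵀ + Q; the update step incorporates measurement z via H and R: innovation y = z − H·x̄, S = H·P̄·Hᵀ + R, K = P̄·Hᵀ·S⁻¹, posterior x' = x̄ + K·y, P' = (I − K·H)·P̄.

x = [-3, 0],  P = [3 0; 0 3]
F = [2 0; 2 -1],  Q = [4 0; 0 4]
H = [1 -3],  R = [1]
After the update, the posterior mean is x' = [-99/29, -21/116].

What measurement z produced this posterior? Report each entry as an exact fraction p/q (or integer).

x̄ = F·x = [-6, -6]
P̄ = F·P·Fᵀ + Q = [16 12; 12 19]
S = H·P̄·Hᵀ + R = [116]
K = P̄·Hᵀ·S⁻¹ = [-5/29; -45/116]
x' − x̄ = [75/29, 675/116] = K·y
y = (KᵀK)⁻¹·Kᵀ·(x' − x̄) = [-15]
z = y + H·x̄ = [-15] + [12] = [-3]

z = [-3]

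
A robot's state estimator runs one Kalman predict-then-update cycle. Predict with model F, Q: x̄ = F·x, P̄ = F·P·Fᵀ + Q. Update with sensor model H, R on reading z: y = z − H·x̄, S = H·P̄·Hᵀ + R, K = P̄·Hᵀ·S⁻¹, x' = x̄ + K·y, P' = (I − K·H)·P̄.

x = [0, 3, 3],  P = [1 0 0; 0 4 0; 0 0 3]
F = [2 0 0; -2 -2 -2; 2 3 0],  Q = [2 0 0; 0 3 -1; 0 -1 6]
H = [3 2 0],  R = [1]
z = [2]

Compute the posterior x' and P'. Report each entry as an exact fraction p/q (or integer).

x' = [260/147, -256/147, 127/147]
P' = [782/147 -1168/147 1048/147; -1168/147 1781/147 -1595/147; 1048/147 -1595/147 4646/147]

x̄ = F·x = [0, -12, 9]
P̄ = F·P·Fᵀ + Q = [6 -4 4; -4 35 -29; 4 -29 46]
y = z − H·x̄ = [26]
S = H·P̄·Hᵀ + R = [147]
K = P̄·Hᵀ·S⁻¹ = [10/147; 58/147; -46/147]
x' = x̄ + K·y = [260/147, -256/147, 127/147]
P' = (I − K·H)·P̄ = [782/147 -1168/147 1048/147; -1168/147 1781/147 -1595/147; 1048/147 -1595/147 4646/147]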